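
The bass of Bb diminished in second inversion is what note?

Fb

Bb diminished is Bb–Db–Fb. Second inversion places the fifth in the bass: Fb.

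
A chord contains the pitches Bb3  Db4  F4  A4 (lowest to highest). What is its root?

Bb

The distinct letter names are Bb, Db, F, A. Arranged as a stack of thirds they read Bb–Db–F–A, so Bb is the root (a Bb minor-major seventh chord).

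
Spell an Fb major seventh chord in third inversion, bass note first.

Fb major seventh is Fb–Ab–Cb–Eb. Third inversion puts the seventh (Eb) in the bass, with the remaining tones above: Eb, Fb, Ab, Cb.

Eb, Fb, Ab, Cb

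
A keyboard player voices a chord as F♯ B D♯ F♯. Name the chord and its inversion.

B major, second inversion

The distinct note names are F#, B, D#. Stacked in thirds they read B–D#–F#, which is a major triad on B.
With the fifth (F#) in the bass, the chord is in second inversion (figured bass 6/4).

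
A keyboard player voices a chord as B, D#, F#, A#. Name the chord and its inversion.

B major seventh, root position

Reducing to letter names: B, D#, F#, A#. These stack in thirds as B–D#–F#–A# — a B major seventh chord.
The lowest note is B, the root of the chord, so this is root position (figured bass 7).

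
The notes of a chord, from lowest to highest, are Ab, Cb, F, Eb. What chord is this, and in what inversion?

The pitch classes Ab, Cb, F, Eb arrange in thirds as F–Ab–Cb–Eb: an F half-diminished seventh chord.
Ab is the third of F half-diminished seventh; third in the bass means first inversion (figured bass 6/5).

F half-diminished seventh, first inversion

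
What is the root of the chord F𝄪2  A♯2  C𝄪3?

F##

Reordering F##, A#, C## into stacked thirds gives F##–A#–C##; the bottom of that stack, F##, is the root.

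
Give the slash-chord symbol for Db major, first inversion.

DbM/F

First inversion of Db major has the third (F) in the bass. As a slash chord: DbM/F.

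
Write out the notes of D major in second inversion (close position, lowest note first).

The chord tones are D–F#–A. With the fifth (A) lowest for second inversion: A, D, F#.

A, D, F#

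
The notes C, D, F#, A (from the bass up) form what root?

D

The distinct letter names are C, D, F#, A. Arranged as a stack of thirds they read D–F#–A–C, so D is the root (a D dominant seventh chord).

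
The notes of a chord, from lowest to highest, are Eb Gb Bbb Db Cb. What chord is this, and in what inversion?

Cb dominant ninth, first inversion

The distinct note names are Eb, Gb, Bbb, Db, Cb. Stacked in thirds they read Cb–Eb–Gb–Bbb–Db, which is a dominant ninth chord on Cb.
With the third (Eb) in the bass, the chord is in first inversion.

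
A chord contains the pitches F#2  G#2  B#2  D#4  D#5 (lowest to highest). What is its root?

G#

Reordering F#, G#, B#, D# into stacked thirds gives G#–B#–D#–F#; the bottom of that stack, G#, is the root.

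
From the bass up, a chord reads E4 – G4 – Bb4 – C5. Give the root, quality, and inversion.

C dominant seventh, first inversion

The pitch classes E, G, Bb, C arrange in thirds as C–E–G–Bb: a C dominant seventh chord.
E is the third of C dominant seventh; third in the bass means first inversion (figured bass 6/5).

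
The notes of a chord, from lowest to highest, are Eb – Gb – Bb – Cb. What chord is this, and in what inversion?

The pitch classes Eb, Gb, Bb, Cb arrange in thirds as Cb–Eb–Gb–Bb: a Cb major seventh chord.
Eb is the third of Cb major seventh; third in the bass means first inversion (figured bass 6/5).

Cb major seventh, first inversion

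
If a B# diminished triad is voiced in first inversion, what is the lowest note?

In first inversion the third is lowest. For B# diminished (B#–D#–F#) that is D#.

D#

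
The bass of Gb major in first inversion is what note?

Bb

Gb major is Gb–Bb–Db. First inversion places the third in the bass: Bb.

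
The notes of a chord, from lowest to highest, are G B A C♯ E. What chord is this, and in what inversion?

A dominant ninth, third inversion

The distinct note names are G, B, A, C#, E. Stacked in thirds they read A–C#–E–G–B, which is a dominant ninth chord on A.
The lowest note is G, the seventh of the chord, so this is third inversion.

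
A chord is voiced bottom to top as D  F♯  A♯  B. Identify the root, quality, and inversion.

The distinct note names are D, F#, A#, B. Stacked in thirds they read B–D–F#–A#, which is a minor-major seventh chord on B.
The lowest note is D, the third of the chord, so this is first inversion (figured bass 6/5).

B minor-major seventh, first inversion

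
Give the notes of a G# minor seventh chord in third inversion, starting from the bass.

F#, G#, B, D#

Spelling G# minor seventh: G#–B–D#–F#. In third inversion the seventh is bass, giving F#, G#, B, D# from the bottom.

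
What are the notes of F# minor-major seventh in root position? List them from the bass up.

F#, A, C#, E#

The chord tones are F#–A–C#–E#. With the root (F#) lowest for root position: F#, A, C#, E#.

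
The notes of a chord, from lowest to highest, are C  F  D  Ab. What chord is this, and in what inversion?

D half-diminished seventh, third inversion

Reducing to letter names: C, F, D, Ab. These stack in thirds as D–F–Ab–C — a D half-diminished seventh chord.
With the seventh (C) in the bass, the chord is in third inversion (figured bass 4/2).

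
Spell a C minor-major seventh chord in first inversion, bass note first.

Spelling C minor-major seventh: C–Eb–G–B. In first inversion the third is bass, giving Eb, G, B, C from the bottom.

Eb, G, B, C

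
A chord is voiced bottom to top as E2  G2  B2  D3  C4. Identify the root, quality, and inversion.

C major ninth, first inversion

Reducing to letter names: E, G, B, D, C. These stack in thirds as C–E–G–B–D — a C major ninth chord.
With the third (E) in the bass, the chord is in first inversion.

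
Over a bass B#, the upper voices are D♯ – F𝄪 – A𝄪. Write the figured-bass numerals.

The notes B#, D#, F##, A## stack in thirds as B#–D#–F##–A## — a B# minor-major seventh chord. The bass B# is the root, so this is root position: figured 7.

7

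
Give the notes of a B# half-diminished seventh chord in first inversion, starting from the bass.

D#, F#, A#, B#

Spelling B# half-diminished seventh: B#–D#–F#–A#. In first inversion the third is bass, giving D#, F#, A#, B# from the bottom.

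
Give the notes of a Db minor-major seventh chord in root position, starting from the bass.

Db, Fb, Ab, C

The chord tones are Db–Fb–Ab–C. With the root (Db) lowest for root position: Db, Fb, Ab, C.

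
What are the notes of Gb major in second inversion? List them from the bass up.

Gb major is Gb–Bb–Db. Second inversion puts the fifth (Db) in the bass, with the remaining tones above: Db, Gb, Bb.

Db, Gb, Bb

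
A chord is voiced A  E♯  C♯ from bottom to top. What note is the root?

A

A, E#, C# are the tones of an A augmented triad (A–C#–E#), making A the root.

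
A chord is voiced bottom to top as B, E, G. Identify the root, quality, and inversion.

The distinct note names are B, E, G. Stacked in thirds they read E–G–B, which is a minor triad on E.
B is the fifth of E minor; fifth in the bass means second inversion (figured bass 6/4).

E minor, second inversion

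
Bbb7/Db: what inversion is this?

Bbb7/Db means Bbb dominant seventh with Db in the bass. Db is the third of Bbb dominant seventh (Bbb–Db–Fb–Abb), so this is first inversion.

first inversion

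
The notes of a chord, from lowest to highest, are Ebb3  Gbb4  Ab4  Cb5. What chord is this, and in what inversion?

Ab diminished seventh, second inversion

The pitch classes Ebb, Gbb, Ab, Cb arrange in thirds as Ab–Cb–Ebb–Gbb: an Ab diminished seventh chord.
Ebb is the fifth of Ab diminished seventh; fifth in the bass means second inversion (figured bass 4/3).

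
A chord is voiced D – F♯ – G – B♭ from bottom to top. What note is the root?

The distinct letter names are D, F#, G, Bb. Arranged as a stack of thirds they read G–Bb–D–F#, so G is the root (a G minor-major seventh chord).

G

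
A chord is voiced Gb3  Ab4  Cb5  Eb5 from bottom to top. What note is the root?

Ab

Gb, Ab, Cb, Eb are the tones of an Ab minor seventh chord (Ab–Cb–Eb–Gb), making Ab the root.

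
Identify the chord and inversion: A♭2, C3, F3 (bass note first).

Reducing to letter names: Ab, C, F. These stack in thirds as F–Ab–C — an F minor triad.
With the third (Ab) in the bass, the chord is in first inversion (figured bass 6).

F minor, first inversion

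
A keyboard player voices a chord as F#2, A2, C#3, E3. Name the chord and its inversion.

The distinct note names are F#, A, C#, E. Stacked in thirds they read F#–A–C#–E, which is a minor seventh chord on F#.
With the root (F#) in the bass, the chord is in root position (figured bass 7).

F# minor seventh, root position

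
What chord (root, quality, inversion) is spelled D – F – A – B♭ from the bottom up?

Bb major seventh, first inversion

Reducing to letter names: D, F, A, Bb. These stack in thirds as Bb–D–F–A — a Bb major seventh chord.
The lowest note is D, the third of the chord, so this is first inversion (figured bass 6/5).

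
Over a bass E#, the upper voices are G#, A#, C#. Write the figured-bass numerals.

The notes E#, G#, A#, C# stack in thirds as A#–C#–E#–G# — an A# minor seventh chord. The bass E# is the fifth, so this is second inversion: figured 4/3.

4/3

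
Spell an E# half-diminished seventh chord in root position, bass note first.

E#, G#, B, D#

The chord tones are E#–G#–B–D#. With the root (E#) lowest for root position: E#, G#, B, D#.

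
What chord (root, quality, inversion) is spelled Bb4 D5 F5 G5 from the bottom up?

G minor seventh, first inversion

Reducing to letter names: Bb, D, F, G. These stack in thirds as G–Bb–D–F — a G minor seventh chord.
Bb is the third of G minor seventh; third in the bass means first inversion (figured bass 6/5).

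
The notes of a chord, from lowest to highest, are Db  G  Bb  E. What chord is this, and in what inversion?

The distinct note names are Db, G, Bb, E. Stacked in thirds they read E–G–Bb–Db, which is a diminished seventh chord on E.
Db is the seventh of E diminished seventh; seventh in the bass means third inversion (figured bass 4/2).

E diminished seventh, third inversion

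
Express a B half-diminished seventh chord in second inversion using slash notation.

Bø7/F

Second inversion of B half-diminished seventh has the fifth (F) in the bass. As a slash chord: Bø7/F.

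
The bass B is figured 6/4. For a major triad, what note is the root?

E

The figures 6/4 mean the fifth of the chord is in the bass. If B is the fifth of a major triad, the root is E (chord tones E–G#–B).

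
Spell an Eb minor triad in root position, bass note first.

Eb, Gb, Bb

Spelling Eb minor: Eb–Gb–Bb. In root position the root is bass, giving Eb, Gb, Bb from the bottom.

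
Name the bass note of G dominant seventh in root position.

G dominant seventh is G–B–D–F. Root position places the root in the bass: G.

G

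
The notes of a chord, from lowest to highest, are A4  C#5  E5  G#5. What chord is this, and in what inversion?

A major seventh, root position

The distinct note names are A, C#, E, G#. Stacked in thirds they read A–C#–E–G#, which is a major seventh chord on A.
A is the root of A major seventh; root in the bass means root position (figured bass 7).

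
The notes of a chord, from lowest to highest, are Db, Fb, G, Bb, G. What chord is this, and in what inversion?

The distinct note names are Db, Fb, G, Bb. Stacked in thirds they read G–Bb–Db–Fb, which is a diminished seventh chord on G.
The lowest note is Db, the fifth of the chord, so this is second inversion (figured bass 4/3).

G diminished seventh, second inversion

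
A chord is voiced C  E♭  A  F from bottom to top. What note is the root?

Reordering C, Eb, A, F into stacked thirds gives F–A–C–Eb; the bottom of that stack, F, is the root.

F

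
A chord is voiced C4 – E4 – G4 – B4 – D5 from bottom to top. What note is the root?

C, E, G, B, D are the tones of a C major ninth chord (C–E–G–B–D), making C the root.

C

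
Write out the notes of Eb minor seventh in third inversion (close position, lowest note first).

Db, Eb, Gb, Bb

Eb minor seventh is Eb–Gb–Bb–Db. Third inversion puts the seventh (Db) in the bass, with the remaining tones above: Db, Eb, Gb, Bb.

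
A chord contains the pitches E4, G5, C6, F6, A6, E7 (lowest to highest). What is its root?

F

Reordering E, G, C, F, A into stacked thirds gives F–A–C–E–G; the bottom of that stack, F, is the root.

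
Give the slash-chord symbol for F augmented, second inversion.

Faug/C#

Second inversion of F augmented has the fifth (C#) in the bass. As a slash chord: Faug/C#.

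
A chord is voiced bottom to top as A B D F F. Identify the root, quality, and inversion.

Reducing to letter names: A, B, D, F. These stack in thirds as B–D–F–A — a B half-diminished seventh chord.
The lowest note is A, the seventh of the chord, so this is third inversion (figured bass 4/2).

B half-diminished seventh, third inversion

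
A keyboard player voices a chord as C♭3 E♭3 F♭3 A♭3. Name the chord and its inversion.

The pitch classes Cb, Eb, Fb, Ab arrange in thirds as Fb–Ab–Cb–Eb: an Fb major seventh chord.
The lowest note is Cb, the fifth of the chord, so this is second inversion (figured bass 4/3).

Fb major seventh, second inversion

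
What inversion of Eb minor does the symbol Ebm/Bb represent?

second inversion

Ebm/Bb means Eb minor with Bb in the bass. Bb is the fifth of Eb minor (Eb–Gb–Bb), so this is second inversion.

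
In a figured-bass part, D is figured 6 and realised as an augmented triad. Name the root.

The figures 6 mean the third of the chord is in the bass. If D is the third of an augmented triad, the root is Bb (chord tones Bb–D–F#).

Bb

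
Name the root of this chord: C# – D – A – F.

The distinct letter names are C#, D, A, F. Arranged as a stack of thirds they read D–F–A–C#, so D is the root (a D minor-major seventh chord).

D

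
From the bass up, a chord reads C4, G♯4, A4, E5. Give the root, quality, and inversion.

A minor-major seventh, first inversion

The pitch classes C, G#, A, E arrange in thirds as A–C–E–G#: an A minor-major seventh chord.
The lowest note is C, the third of the chord, so this is first inversion (figured bass 6/5).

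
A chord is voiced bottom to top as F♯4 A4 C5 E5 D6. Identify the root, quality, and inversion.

D dominant ninth, first inversion

The pitch classes F#, A, C, E, D arrange in thirds as D–F#–A–C–E: a D dominant ninth chord.
F# is the third of D dominant ninth; third in the bass means first inversion.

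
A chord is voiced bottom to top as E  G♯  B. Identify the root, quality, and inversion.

E major, root position

Reducing to letter names: E, G#, B. These stack in thirds as E–G#–B — an E major triad.
E is the root of E major; root in the bass means root position (figured bass 5/3).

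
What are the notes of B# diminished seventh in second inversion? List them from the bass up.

F#, A, B#, D#

B# diminished seventh is B#–D#–F#–A. Second inversion puts the fifth (F#) in the bass, with the remaining tones above: F#, A, B#, D#.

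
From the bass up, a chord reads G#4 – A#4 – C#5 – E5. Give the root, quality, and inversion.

A# half-diminished seventh, third inversion

Reducing to letter names: G#, A#, C#, E. These stack in thirds as A#–C#–E–G# — an A# half-diminished seventh chord.
The lowest note is G#, the seventh of the chord, so this is third inversion (figured bass 4/2).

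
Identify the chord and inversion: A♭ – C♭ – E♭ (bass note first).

Reducing to letter names: Ab, Cb, Eb. These stack in thirds as Ab–Cb–Eb — an Ab minor triad.
Ab is the root of Ab minor; root in the bass means root position (figured bass 5/3).

Ab minor, root position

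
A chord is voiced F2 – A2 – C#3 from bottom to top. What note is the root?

F

F, A, C# are the tones of an F augmented triad (F–A–C#), making F the root.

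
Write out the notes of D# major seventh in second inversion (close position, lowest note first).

A#, C##, D#, F##

D# major seventh is D#–F##–A#–C##. Second inversion puts the fifth (A#) in the bass, with the remaining tones above: A#, C##, D#, F##.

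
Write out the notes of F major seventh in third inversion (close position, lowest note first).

E, F, A, C

The chord tones are F–A–C–E. With the seventh (E) lowest for third inversion: E, F, A, C.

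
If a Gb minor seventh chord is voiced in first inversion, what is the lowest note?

Bbb

In first inversion the third is lowest. For Gb minor seventh (Gb–Bbb–Db–Fb) that is Bbb.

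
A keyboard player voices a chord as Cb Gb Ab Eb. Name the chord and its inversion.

Ab minor seventh, first inversion

The pitch classes Cb, Gb, Ab, Eb arrange in thirds as Ab–Cb–Eb–Gb: an Ab minor seventh chord.
The lowest note is Cb, the third of the chord, so this is first inversion (figured bass 6/5).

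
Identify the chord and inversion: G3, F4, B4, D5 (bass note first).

Reducing to letter names: G, F, B, D. These stack in thirds as G–B–D–F — a G dominant seventh chord.
The lowest note is G, the root of the chord, so this is root position (figured bass 7).

G dominant seventh, root position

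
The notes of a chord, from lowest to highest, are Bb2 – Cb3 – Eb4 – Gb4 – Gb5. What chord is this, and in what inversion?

Cb major seventh, third inversion

The pitch classes Bb, Cb, Eb, Gb arrange in thirds as Cb–Eb–Gb–Bb: a Cb major seventh chord.
The lowest note is Bb, the seventh of the chord, so this is third inversion (figured bass 4/2).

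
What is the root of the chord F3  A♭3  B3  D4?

F, Ab, B, D are the tones of a B diminished seventh chord (B–D–F–Ab), making B the root.

B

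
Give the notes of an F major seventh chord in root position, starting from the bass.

F, A, C, E

F major seventh is F–A–C–E. Root position puts the root (F) in the bass, with the remaining tones above: F, A, C, E.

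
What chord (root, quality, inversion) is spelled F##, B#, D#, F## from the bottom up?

Reducing to letter names: F##, B#, D#. These stack in thirds as B#–D#–F## — a B# minor triad.
F## is the fifth of B# minor; fifth in the bass means second inversion (figured bass 6/4).

B# minor, second inversion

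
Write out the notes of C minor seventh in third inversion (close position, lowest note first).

C minor seventh is C–Eb–G–Bb. Third inversion puts the seventh (Bb) in the bass, with the remaining tones above: Bb, C, Eb, G.

Bb, C, Eb, G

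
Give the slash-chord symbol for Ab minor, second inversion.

Second inversion of Ab minor has the fifth (Eb) in the bass. As a slash chord: Abm/Eb.

Abm/Eb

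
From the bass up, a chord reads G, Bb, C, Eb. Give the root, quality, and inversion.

C minor seventh, second inversion

Reducing to letter names: G, Bb, C, Eb. These stack in thirds as C–Eb–G–Bb — a C minor seventh chord.
G is the fifth of C minor seventh; fifth in the bass means second inversion (figured bass 4/3).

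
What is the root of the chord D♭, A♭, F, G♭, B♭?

Gb

Reordering Db, Ab, F, Gb, Bb into stacked thirds gives Gb–Bb–Db–F–Ab; the bottom of that stack, Gb, is the root.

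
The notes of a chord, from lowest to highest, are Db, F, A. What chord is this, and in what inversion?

Db augmented, root position

The pitch classes Db, F, A arrange in thirds as Db–F–A: a Db augmented triad.
The lowest note is Db, the root of the chord, so this is root position (figured bass 5/3).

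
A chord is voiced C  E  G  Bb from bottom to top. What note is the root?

Reordering C, E, G, Bb into stacked thirds gives C–E–G–Bb; the bottom of that stack, C, is the root.

C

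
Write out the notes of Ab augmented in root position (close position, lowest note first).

Ab, C, E

Ab augmented is Ab–C–E. Root position puts the root (Ab) in the bass, with the remaining tones above: Ab, C, E.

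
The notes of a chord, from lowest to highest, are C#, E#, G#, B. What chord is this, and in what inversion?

C# dominant seventh, root position

Reducing to letter names: C#, E#, G#, B. These stack in thirds as C#–E#–G#–B — a C# dominant seventh chord.
With the root (C#) in the bass, the chord is in root position (figured bass 7).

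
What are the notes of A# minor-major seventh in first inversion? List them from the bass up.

C#, E#, G##, A#

Spelling A# minor-major seventh: A#–C#–E#–G##. In first inversion the third is bass, giving C#, E#, G##, A# from the bottom.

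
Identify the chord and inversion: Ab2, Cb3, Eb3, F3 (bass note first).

Reducing to letter names: Ab, Cb, Eb, F. These stack in thirds as F–Ab–Cb–Eb — an F half-diminished seventh chord.
The lowest note is Ab, the third of the chord, so this is first inversion (figured bass 6/5).

F half-diminished seventh, first inversion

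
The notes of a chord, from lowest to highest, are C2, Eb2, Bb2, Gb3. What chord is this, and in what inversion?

C half-diminished seventh, root position

The distinct note names are C, Eb, Bb, Gb. Stacked in thirds they read C–Eb–Gb–Bb, which is a half-diminished seventh chord on C.
The lowest note is C, the root of the chord, so this is root position (figured bass 7).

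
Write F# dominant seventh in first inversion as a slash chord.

First inversion of F# dominant seventh has the third (A#) in the bass. As a slash chord: F#7/A#.

F#7/A#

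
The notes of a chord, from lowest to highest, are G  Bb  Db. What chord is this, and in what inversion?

G diminished, root position

The pitch classes G, Bb, Db arrange in thirds as G–Bb–Db: a G diminished triad.
With the root (G) in the bass, the chord is in root position (figured bass 5/3).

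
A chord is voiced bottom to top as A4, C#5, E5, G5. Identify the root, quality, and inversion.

The distinct note names are A, C#, E, G. Stacked in thirds they read A–C#–E–G, which is a dominant seventh chord on A.
With the root (A) in the bass, the chord is in root position (figured bass 7).

A dominant seventh, root position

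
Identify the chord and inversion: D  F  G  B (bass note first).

The pitch classes D, F, G, B arrange in thirds as G–B–D–F: a G dominant seventh chord.
With the fifth (D) in the bass, the chord is in second inversion (figured bass 4/3).

G dominant seventh, second inversion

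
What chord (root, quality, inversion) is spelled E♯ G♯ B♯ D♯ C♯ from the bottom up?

C# major ninth, first inversion

Reducing to letter names: E#, G#, B#, D#, C#. These stack in thirds as C#–E#–G#–B#–D# — a C# major ninth chord.
With the third (E#) in the bass, the chord is in first inversion.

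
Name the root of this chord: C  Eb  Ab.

Ab

Reordering C, Eb, Ab into stacked thirds gives Ab–C–Eb; the bottom of that stack, Ab, is the root.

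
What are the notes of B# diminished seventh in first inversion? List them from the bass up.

Spelling B# diminished seventh: B#–D#–F#–A. In first inversion the third is bass, giving D#, F#, A, B# from the bottom.

D#, F#, A, B#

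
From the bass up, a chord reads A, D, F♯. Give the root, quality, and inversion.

The pitch classes A, D, F# arrange in thirds as D–F#–A: a D major triad.
A is the fifth of D major; fifth in the bass means second inversion (figured bass 6/4).

D major, second inversion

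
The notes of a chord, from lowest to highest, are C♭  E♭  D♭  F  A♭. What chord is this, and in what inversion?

Db dominant ninth, third inversion

The distinct note names are Cb, Eb, Db, F, Ab. Stacked in thirds they read Db–F–Ab–Cb–Eb, which is a dominant ninth chord on Db.
Cb is the seventh of Db dominant ninth; seventh in the bass means third inversion.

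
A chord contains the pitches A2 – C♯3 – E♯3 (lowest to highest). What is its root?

The distinct letter names are A, C#, E#. Arranged as a stack of thirds they read A–C#–E#, so A is the root (an A augmented triad).

A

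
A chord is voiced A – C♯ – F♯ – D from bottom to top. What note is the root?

D

The distinct letter names are A, C#, F#, D. Arranged as a stack of thirds they read D–F#–A–C#, so D is the root (a D major seventh chord).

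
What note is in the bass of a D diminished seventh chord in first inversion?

F

In first inversion the third is lowest. For D diminished seventh (D–F–Ab–Cb) that is F.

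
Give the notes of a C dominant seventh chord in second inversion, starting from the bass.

G, Bb, C, E

The chord tones are C–E–G–Bb. With the fifth (G) lowest for second inversion: G, Bb, C, E.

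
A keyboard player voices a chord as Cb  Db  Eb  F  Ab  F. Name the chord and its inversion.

Db dominant ninth, third inversion

Reducing to letter names: Cb, Db, Eb, F, Ab. These stack in thirds as Db–F–Ab–Cb–Eb — a Db dominant ninth chord.
The lowest note is Cb, the seventh of the chord, so this is third inversion.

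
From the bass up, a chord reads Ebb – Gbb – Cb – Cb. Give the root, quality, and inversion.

Cb diminished, first inversion

The distinct note names are Ebb, Gbb, Cb. Stacked in thirds they read Cb–Ebb–Gbb, which is a diminished triad on Cb.
The lowest note is Ebb, the third of the chord, so this is first inversion (figured bass 6).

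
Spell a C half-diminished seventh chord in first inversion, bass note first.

Eb, Gb, Bb, C

Spelling C half-diminished seventh: C–Eb–Gb–Bb. In first inversion the third is bass, giving Eb, Gb, Bb, C from the bottom.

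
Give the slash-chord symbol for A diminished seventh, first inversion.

Adim7/C

First inversion of A diminished seventh has the third (C) in the bass. As a slash chord: Adim7/C.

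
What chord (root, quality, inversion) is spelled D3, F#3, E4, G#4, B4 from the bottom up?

The pitch classes D, F#, E, G#, B arrange in thirds as E–G#–B–D–F#: an E dominant ninth chord.
With the seventh (D) in the bass, the chord is in third inversion.

E dominant ninth, third inversion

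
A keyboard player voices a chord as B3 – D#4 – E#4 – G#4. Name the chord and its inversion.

E# half-diminished seventh, second inversion

Reducing to letter names: B, D#, E#, G#. These stack in thirds as E#–G#–B–D# — an E# half-diminished seventh chord.
The lowest note is B, the fifth of the chord, so this is second inversion (figured bass 4/3).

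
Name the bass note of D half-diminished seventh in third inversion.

The seventh of D half-diminished seventh (D–F–Ab–C) is C; that is the bass in third inversion.

C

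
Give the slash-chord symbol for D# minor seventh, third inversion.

D#m7/C#

Third inversion of D# minor seventh has the seventh (C#) in the bass. As a slash chord: D#m7/C#.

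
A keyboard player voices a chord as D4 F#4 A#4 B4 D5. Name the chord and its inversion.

The distinct note names are D, F#, A#, B. Stacked in thirds they read B–D–F#–A#, which is a minor-major seventh chord on B.
The lowest note is D, the third of the chord, so this is first inversion (figured bass 6/5).

B minor-major seventh, first inversion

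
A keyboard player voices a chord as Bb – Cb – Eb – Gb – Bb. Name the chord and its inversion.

Reducing to letter names: Bb, Cb, Eb, Gb. These stack in thirds as Cb–Eb–Gb–Bb — a Cb major seventh chord.
The lowest note is Bb, the seventh of the chord, so this is third inversion (figured bass 4/2).

Cb major seventh, third inversion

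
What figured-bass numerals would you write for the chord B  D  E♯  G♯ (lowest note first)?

The notes B, D, E#, G# stack in thirds as E#–G#–B–D — an E# diminished seventh chord. The bass B is the fifth, so this is second inversion: figured 4/3.

4/3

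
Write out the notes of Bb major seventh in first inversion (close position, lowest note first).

D, F, A, Bb

Bb major seventh is Bb–D–F–A. First inversion puts the third (D) in the bass, with the remaining tones above: D, F, A, Bb.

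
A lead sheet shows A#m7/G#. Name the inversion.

A#m7/G# means A# minor seventh with G# in the bass. G# is the seventh of A# minor seventh (A#–C#–E#–G#), so this is third inversion.

third inversion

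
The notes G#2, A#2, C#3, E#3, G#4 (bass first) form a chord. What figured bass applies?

The notes G#, A#, C#, E# stack in thirds as A#–C#–E#–G# — an A# minor seventh chord. The bass G# is the seventh, so this is third inversion: figured 4/2.

4/2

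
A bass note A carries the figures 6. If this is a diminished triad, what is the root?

F#

The figures 6 mean the third of the chord is in the bass. If A is the third of a diminished triad, the root is F# (chord tones F#–A–C).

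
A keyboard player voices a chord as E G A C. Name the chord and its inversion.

A minor seventh, second inversion

The distinct note names are E, G, A, C. Stacked in thirds they read A–C–E–G, which is a minor seventh chord on A.
With the fifth (E) in the bass, the chord is in second inversion (figured bass 4/3).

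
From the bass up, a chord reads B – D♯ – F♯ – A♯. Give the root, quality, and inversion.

B major seventh, root position

Reducing to letter names: B, D#, F#, A#. These stack in thirds as B–D#–F#–A# — a B major seventh chord.
The lowest note is B, the root of the chord, so this is root position (figured bass 7).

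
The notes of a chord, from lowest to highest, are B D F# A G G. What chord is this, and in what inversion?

G major ninth, first inversion

The pitch classes B, D, F#, A, G arrange in thirds as G–B–D–F#–A: a G major ninth chord.
The lowest note is B, the third of the chord, so this is first inversion.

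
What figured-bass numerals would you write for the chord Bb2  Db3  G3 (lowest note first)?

6

The notes Bb, Db, G stack in thirds as G–Bb–Db — a G diminished triad. The bass Bb is the third, so this is first inversion: figured 6.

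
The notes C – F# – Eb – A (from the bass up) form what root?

Reordering C, F#, Eb, A into stacked thirds gives F#–A–C–Eb; the bottom of that stack, F#, is the root.

F#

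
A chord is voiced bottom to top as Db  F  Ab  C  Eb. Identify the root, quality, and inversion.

Reducing to letter names: Db, F, Ab, C, Eb. These stack in thirds as Db–F–Ab–C–Eb — a Db major ninth chord.
The lowest note is Db, the root of the chord, so this is root position.

Db major ninth, root position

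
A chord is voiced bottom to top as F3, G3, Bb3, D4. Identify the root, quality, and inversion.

G minor seventh, third inversion

The pitch classes F, G, Bb, D arrange in thirds as G–Bb–D–F: a G minor seventh chord.
With the seventh (F) in the bass, the chord is in third inversion (figured bass 4/2).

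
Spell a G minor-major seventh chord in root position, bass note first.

Spelling G minor-major seventh: G–Bb–D–F#. In root position the root is bass, giving G, Bb, D, F# from the bottom.

G, Bb, D, F#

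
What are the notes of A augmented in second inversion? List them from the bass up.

E#, A, C#

A augmented is A–C#–E#. Second inversion puts the fifth (E#) in the bass, with the remaining tones above: E#, A, C#.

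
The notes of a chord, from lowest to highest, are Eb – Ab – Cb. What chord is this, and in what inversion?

The distinct note names are Eb, Ab, Cb. Stacked in thirds they read Ab–Cb–Eb, which is a minor triad on Ab.
With the fifth (Eb) in the bass, the chord is in second inversion (figured bass 6/4).

Ab minor, second inversion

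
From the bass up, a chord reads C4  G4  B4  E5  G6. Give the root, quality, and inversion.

C major seventh, root position

Reducing to letter names: C, G, B, E. These stack in thirds as C–E–G–B — a C major seventh chord.
With the root (C) in the bass, the chord is in root position (figured bass 7).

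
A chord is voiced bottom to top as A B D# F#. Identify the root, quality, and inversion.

B dominant seventh, third inversion

The distinct note names are A, B, D#, F#. Stacked in thirds they read B–D#–F#–A, which is a dominant seventh chord on B.
A is the seventh of B dominant seventh; seventh in the bass means third inversion (figured bass 4/2).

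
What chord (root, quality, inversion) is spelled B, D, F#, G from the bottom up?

G major seventh, first inversion

The distinct note names are B, D, F#, G. Stacked in thirds they read G–B–D–F#, which is a major seventh chord on G.
B is the third of G major seventh; third in the bass means first inversion (figured bass 6/5).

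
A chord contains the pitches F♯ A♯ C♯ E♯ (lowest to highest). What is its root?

F#

Reordering F#, A#, C#, E# into stacked thirds gives F#–A#–C#–E#; the bottom of that stack, F#, is the root.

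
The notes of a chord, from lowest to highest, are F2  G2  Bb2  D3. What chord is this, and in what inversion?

G minor seventh, third inversion

The distinct note names are F, G, Bb, D. Stacked in thirds they read G–Bb–D–F, which is a minor seventh chord on G.
F is the seventh of G minor seventh; seventh in the bass means third inversion (figured bass 4/2).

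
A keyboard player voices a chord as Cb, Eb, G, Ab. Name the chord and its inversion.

The pitch classes Cb, Eb, G, Ab arrange in thirds as Ab–Cb–Eb–G: an Ab minor-major seventh chord.
Cb is the third of Ab minor-major seventh; third in the bass means first inversion (figured bass 6/5).

Ab minor-major seventh, first inversion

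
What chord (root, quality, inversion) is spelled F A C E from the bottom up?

F major seventh, root position

The distinct note names are F, A, C, E. Stacked in thirds they read F–A–C–E, which is a major seventh chord on F.
The lowest note is F, the root of the chord, so this is root position (figured bass 7).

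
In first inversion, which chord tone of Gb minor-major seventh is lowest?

Bbb

The third of Gb minor-major seventh (Gb–Bbb–Db–F) is Bbb; that is the bass in first inversion.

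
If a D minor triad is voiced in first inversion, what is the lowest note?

F

The third of D minor (D–F–A) is F; that is the bass in first inversion.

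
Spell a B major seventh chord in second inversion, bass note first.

B major seventh is B–D#–F#–A#. Second inversion puts the fifth (F#) in the bass, with the remaining tones above: F#, A#, B, D#.

F#, A#, B, D#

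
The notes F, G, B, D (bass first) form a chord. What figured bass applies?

The notes F, G, B, D stack in thirds as G–B–D–F — a G dominant seventh chord. The bass F is the seventh, so this is third inversion: figured 4/2.

4/2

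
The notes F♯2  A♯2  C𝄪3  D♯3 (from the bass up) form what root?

D#

Reordering F#, A#, C##, D# into stacked thirds gives D#–F#–A#–C##; the bottom of that stack, D#, is the root.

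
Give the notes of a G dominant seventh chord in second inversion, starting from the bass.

D, F, G, B

Spelling G dominant seventh: G–B–D–F. In second inversion the fifth is bass, giving D, F, G, B from the bottom.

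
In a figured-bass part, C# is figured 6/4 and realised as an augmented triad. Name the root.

F

The figures 6/4 mean the fifth of the chord is in the bass. If C# is the fifth of an augmented triad, the root is F (chord tones F–A–C#).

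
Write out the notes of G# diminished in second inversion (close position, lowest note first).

D, G#, B

G# diminished is G#–B–D. Second inversion puts the fifth (D) in the bass, with the remaining tones above: D, G#, B.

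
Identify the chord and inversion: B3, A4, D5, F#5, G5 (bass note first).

G major ninth, first inversion

Reducing to letter names: B, A, D, F#, G. These stack in thirds as G–B–D–F#–A — a G major ninth chord.
The lowest note is B, the third of the chord, so this is first inversion.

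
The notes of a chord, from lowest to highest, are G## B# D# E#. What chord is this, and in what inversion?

Reducing to letter names: G##, B#, D#, E#. These stack in thirds as E#–G##–B#–D# — an E# dominant seventh chord.
G## is the third of E# dominant seventh; third in the bass means first inversion (figured bass 6/5).

E# dominant seventh, first inversion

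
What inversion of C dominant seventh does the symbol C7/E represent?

C7/E means C dominant seventh with E in the bass. E is the third of C dominant seventh (C–E–G–Bb), so this is first inversion.

first inversion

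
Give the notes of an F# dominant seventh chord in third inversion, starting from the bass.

Spelling F# dominant seventh: F#–A#–C#–E. In third inversion the seventh is bass, giving E, F#, A#, C# from the bottom.

E, F#, A#, C#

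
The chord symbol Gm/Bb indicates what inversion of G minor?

first inversion

Gm/Bb means G minor with Bb in the bass. Bb is the third of G minor (G–Bb–D), so this is first inversion.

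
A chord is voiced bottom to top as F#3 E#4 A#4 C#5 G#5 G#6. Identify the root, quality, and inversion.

The distinct note names are F#, E#, A#, C#, G#. Stacked in thirds they read F#–A#–C#–E#–G#, which is a major ninth chord on F#.
F# is the root of F# major ninth; root in the bass means root position.

F# major ninth, root position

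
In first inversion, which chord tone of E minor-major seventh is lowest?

G

The third of E minor-major seventh (E–G–B–D#) is G; that is the bass in first inversion.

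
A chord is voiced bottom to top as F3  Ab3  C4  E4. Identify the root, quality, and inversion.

F minor-major seventh, root position

The pitch classes F, Ab, C, E arrange in thirds as F–Ab–C–E: an F minor-major seventh chord.
With the root (F) in the bass, the chord is in root position (figured bass 7).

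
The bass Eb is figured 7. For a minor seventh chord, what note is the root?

The figures 7 mean the root of the chord is in the bass. If Eb is the root of a minor seventh chord, the root is Eb (chord tones Eb–Gb–Bb–Db).

Eb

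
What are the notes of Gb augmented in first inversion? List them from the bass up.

The chord tones are Gb–Bb–D. With the third (Bb) lowest for first inversion: Bb, D, Gb.

Bb, D, Gb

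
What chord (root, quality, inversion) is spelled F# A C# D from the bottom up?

D major seventh, first inversion

Reducing to letter names: F#, A, C#, D. These stack in thirds as D–F#–A–C# — a D major seventh chord.
With the third (F#) in the bass, the chord is in first inversion (figured bass 6/5).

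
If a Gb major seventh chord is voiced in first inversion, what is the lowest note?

In first inversion the third is lowest. For Gb major seventh (Gb–Bb–Db–F) that is Bb.

Bb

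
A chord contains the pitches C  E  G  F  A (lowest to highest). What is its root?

F

The distinct letter names are C, E, G, F, A. Arranged as a stack of thirds they read F–A–C–E–G, so F is the root (an F major ninth chord).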